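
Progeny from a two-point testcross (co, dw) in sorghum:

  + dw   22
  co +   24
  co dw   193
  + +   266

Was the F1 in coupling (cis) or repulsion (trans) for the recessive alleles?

cis

The two most frequent classes are + + (266) and co dw (193); these are the parental (non-recombinant) types.
So the F1 carried + + on one chromosome and co dw on the other — the recessive alleles are on the same chromosome (cis / coupling).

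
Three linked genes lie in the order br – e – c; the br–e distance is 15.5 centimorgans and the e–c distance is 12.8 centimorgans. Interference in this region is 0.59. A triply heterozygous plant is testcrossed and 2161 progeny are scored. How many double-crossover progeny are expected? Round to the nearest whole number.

Map distances give recombination frequencies of 0.155 and 0.128 for the two intervals.
With interference 0.59 (so coincidence = 0.41), expected double-crossover frequency = 0.155 × 0.128 × 0.41 = 0.00813.
Expected number = 0.00813 × 2161 = 17.58 ≈ 18.

18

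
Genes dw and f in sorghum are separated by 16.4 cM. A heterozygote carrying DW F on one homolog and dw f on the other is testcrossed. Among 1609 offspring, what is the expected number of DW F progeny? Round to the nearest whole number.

673

A map distance of 16.4 cM corresponds to a recombination frequency of 0.164.
The F1 is DW F / dw f, so DW F is a parental gamete class with expected frequency (1 − r)/2 = 0.836/2 = 0.4180.
Expected number = 0.4180 × 1609 = 672.56 ≈ 673.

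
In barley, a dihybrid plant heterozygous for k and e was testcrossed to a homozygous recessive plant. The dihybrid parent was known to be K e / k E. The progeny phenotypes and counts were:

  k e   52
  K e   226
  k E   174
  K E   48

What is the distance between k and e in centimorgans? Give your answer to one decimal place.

The recombinant classes are K E and k e: 48 + 52 = 100.
Recombination frequency = 100/500 = 0.2000 ≈ 20.0%, i.e. 20.0 centimorgans.

20.0 centimorgans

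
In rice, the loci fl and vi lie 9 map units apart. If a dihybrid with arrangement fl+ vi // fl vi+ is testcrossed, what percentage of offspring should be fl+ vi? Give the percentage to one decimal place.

A map distance of 9 map units corresponds to a recombination frequency of 0.090.
The F1 is fl+ vi / fl vi+, so fl+ vi is a parental gamete class with expected frequency (1 − r)/2 = 0.910/2 = 0.4550.
That is 0.4550 = 45.5% of the progeny.

45.5%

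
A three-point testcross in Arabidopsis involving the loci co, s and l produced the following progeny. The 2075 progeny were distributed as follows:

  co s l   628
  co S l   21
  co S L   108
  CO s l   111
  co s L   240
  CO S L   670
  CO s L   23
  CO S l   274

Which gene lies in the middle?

s

The two most frequent reciprocal classes, CO S L and co s l, are the parental types, so the F1 was CO S L / co s l.
The two rarest classes, CO s L and co S l, are the double crossovers. Comparing them with the parentals, only the s allele has switched, so s is the middle locus and the order is l – s – co.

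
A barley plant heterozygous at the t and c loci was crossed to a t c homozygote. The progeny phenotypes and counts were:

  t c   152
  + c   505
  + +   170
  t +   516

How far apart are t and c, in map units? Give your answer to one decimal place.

The two most frequent classes, + c (505) and t + (516), are the parental types, so the F1 was + c / t +.
The recombinant classes are + + and t c: 170 + 152 = 322.
Recombination frequency = 322/1343 = 0.2398 ≈ 24.0%, i.e. 24.0 map units.

24.0 map units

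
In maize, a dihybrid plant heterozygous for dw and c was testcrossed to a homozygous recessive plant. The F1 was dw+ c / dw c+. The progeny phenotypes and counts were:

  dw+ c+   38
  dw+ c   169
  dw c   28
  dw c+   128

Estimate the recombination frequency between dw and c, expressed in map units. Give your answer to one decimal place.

18.2 map units

The recombinant classes are dw+ c+ and dw c: 38 + 28 = 66.
Recombination frequency = 66/363 = 0.1818 ≈ 18.2%, i.e. 18.2 map units.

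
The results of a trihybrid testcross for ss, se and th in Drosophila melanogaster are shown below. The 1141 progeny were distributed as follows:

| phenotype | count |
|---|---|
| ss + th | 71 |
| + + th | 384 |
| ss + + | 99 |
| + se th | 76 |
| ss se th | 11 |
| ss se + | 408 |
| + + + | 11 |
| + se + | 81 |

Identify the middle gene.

th

The two most frequent reciprocal classes, + + th and ss se +, are the parental types, so the F1 was + + th / ss se +.
The two rarest classes, + + + and ss se th, are the double crossovers. Comparing them with the parentals, only the th allele has switched, so th is the middle locus and the order is ss – th – se.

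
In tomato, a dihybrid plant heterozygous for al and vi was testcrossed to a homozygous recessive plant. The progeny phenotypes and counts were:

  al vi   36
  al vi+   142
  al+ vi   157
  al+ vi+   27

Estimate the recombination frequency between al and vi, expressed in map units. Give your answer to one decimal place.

The two most frequent classes, al+ vi (157) and al vi+ (142), are the parental types, so the F1 was al+ vi / al vi+.
The recombinant classes are al+ vi+ and al vi: 27 + 36 = 63.
Recombination frequency = 63/362 = 0.1740 ≈ 17.4%, i.e. 17.4 map units.

17.4 map units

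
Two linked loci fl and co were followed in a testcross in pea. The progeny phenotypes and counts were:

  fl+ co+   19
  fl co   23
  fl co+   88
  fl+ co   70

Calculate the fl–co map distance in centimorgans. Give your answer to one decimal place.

The two most frequent classes, fl+ co (70) and fl co+ (88), are the parental types, so the F1 was fl+ co / fl co+.
The recombinant classes are fl+ co+ and fl co: 19 + 23 = 42.
Recombination frequency = 42/200 = 0.2100 ≈ 21.0%, i.e. 21.0 centimorgans.

21.0 centimorgans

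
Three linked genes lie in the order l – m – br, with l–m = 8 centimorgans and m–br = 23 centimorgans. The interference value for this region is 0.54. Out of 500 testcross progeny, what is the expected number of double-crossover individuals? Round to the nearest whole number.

4

Map distances give recombination frequencies of 0.080 and 0.230 for the two intervals.
With interference 0.54 (so coincidence = 0.46), expected double-crossover frequency = 0.080 × 0.230 × 0.46 = 0.00846.
Expected number = 0.00846 × 500 = 4.23 ≈ 4.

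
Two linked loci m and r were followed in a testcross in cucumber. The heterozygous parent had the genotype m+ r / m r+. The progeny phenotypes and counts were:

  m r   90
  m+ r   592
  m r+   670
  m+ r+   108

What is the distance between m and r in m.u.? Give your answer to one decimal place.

13.6 m.u.

The recombinant classes are m+ r+ and m r: 108 + 90 = 198.
Recombination frequency = 198/1460 = 0.1356 ≈ 13.6%, i.e. 13.6 m.u.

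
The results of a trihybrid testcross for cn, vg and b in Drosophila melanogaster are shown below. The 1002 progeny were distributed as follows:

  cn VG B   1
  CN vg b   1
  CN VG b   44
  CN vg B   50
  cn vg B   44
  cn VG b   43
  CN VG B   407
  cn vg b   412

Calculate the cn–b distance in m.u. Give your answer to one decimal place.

The two most frequent reciprocal classes, CN VG B and cn vg b, are the parental types, so the F1 was CN VG B / cn vg b.
The two rarest classes, cn VG B and CN vg b, are the double crossovers. Comparing them with the parentals, only the cn allele has switched, so cn is the middle locus and the order is b – cn – vg.
Crossovers in the b–cn interval produce the single-crossover classes CN VG b and cn vg B (44 + 44 = 88) plus the double crossovers (2).
RF(b–cn) = (88 + 2) / 1002 = 90/1002 = 0.0898 → 9.0 m.u.

9.0 m.u.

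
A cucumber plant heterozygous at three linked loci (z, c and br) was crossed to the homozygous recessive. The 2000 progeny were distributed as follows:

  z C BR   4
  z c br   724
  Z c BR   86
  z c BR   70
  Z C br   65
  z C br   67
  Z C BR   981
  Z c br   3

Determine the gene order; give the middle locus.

The two most frequent reciprocal classes, z c br and Z C BR, are the parental types, so the F1 was z c br / Z C BR.
The two rarest classes, Z c br and z C BR, are the double crossovers. Comparing them with the parentals, only the z allele has switched, so z is the middle locus and the order is c – z – br.

z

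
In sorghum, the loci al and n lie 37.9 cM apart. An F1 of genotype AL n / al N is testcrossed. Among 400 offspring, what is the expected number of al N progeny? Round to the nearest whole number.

A map distance of 37.9 cM corresponds to a recombination frequency of 0.379.
The F1 is AL n / al N, so al N is a parental gamete class with expected frequency (1 − r)/2 = 0.621/2 = 0.3105.
Expected number = 0.3105 × 400 = 124.20 ≈ 124.

124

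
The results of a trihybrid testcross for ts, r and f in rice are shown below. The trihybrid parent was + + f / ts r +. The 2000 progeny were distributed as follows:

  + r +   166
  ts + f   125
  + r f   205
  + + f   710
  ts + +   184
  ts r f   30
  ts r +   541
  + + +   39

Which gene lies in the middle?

The two rarest classes, + + + and ts r f, are the double crossovers. Comparing them with the parentals, only the f allele has switched, so f is the middle locus and the order is ts – f – r.

f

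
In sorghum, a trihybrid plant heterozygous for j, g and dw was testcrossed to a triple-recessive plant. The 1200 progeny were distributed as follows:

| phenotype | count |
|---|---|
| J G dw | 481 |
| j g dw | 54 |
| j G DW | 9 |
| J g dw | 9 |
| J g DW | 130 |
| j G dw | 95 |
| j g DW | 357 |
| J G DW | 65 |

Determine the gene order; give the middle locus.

The two most frequent reciprocal classes, j g DW and J G dw, are the parental types, so the F1 was j g DW / J G dw.
The two rarest classes, j G DW and J g dw, are the double crossovers. Comparing them with the parentals, only the g allele has switched, so g is the middle locus and the order is j – g – dw.

g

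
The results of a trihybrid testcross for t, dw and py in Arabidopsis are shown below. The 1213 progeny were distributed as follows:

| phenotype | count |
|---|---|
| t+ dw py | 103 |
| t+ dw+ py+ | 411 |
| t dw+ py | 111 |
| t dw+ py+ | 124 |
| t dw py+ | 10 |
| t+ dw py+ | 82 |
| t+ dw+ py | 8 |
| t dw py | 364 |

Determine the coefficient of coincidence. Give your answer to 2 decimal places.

0.42

The two most frequent reciprocal classes, t dw py and t+ dw+ py+, are the parental types, so the F1 was t dw py / t+ dw+ py+.
The two rarest classes, t dw py+ and t+ dw+ py, are the double crossovers. Comparing them with the parentals, only the py allele has switched, so py is the middle locus and the order is t – py – dw.
t–py: (227 + 18)/1213 = 0.2020; py–dw: (193 + 18)/1213 = 0.1739.
Expected DCO frequency = 0.2020 × 0.1739 ≈ 0.03513; observed = 18/1213 ≈ 0.01484.
Coefficient of coincidence = 0.01484/0.03513 ≈ 0.42.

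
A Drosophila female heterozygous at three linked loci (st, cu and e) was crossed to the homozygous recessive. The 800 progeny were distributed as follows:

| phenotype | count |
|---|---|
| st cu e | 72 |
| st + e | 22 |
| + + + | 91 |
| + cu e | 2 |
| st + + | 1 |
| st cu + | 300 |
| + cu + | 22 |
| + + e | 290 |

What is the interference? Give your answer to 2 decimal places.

The two most frequent reciprocal classes, + + e and st cu +, are the parental types, so the F1 was + + e / st cu +.
The two rarest classes, + cu e and st + +, are the double crossovers. Comparing them with the parentals, only the cu allele has switched, so cu is the middle locus and the order is st – cu – e.
st–cu: (44 + 3)/800 = 0.0587; cu–e: (163 + 3)/800 = 0.2075.
Expected DCO frequency = 0.0587 × 0.2075 ≈ 0.01218; observed = 3/800 ≈ 0.00375.
Coefficient of coincidence = 0.00375/0.01218 ≈ 0.31; interference = 1 − 0.31 = 0.69.

0.69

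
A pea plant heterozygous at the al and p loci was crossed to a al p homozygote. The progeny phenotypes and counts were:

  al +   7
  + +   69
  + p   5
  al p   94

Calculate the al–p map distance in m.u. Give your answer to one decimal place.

The two most frequent classes, + + (69) and al p (94), are the parental types, so the F1 was + + / al p.
The recombinant classes are + p and al +: 5 + 7 = 12.
Recombination frequency = 12/175 = 0.0686 ≈ 6.9%, i.e. 6.9 m.u.

6.9 m.u.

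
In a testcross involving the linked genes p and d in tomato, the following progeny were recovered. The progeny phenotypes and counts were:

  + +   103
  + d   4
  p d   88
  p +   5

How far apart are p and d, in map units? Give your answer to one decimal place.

The two most frequent classes, + + (103) and p d (88), are the parental types, so the F1 was + + / p d.
The recombinant classes are + d and p +: 4 + 5 = 9.
Recombination frequency = 9/200 = 0.0450 ≈ 4.5%, i.e. 4.5 map units.

4.5 map units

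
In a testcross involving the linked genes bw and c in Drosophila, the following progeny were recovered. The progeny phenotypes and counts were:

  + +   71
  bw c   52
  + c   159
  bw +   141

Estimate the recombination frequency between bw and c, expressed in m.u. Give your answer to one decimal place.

The two most frequent classes, + c (159) and bw + (141), are the parental types, so the F1 was + c / bw +.
The recombinant classes are + + and bw c: 71 + 52 = 123.
Recombination frequency = 123/423 = 0.2908 ≈ 29.1%, i.e. 29.1 m.u.

29.1 m.u.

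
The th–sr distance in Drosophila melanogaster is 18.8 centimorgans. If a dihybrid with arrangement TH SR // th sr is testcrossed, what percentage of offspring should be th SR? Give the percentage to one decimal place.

A map distance of 18.8 centimorgans corresponds to a recombination frequency of 0.188.
The F1 is TH SR / th sr, so th SR is a recombinant gamete class with expected frequency r/2 = 0.188/2 = 0.0940.
That is 0.0940 = 9.4% of the progeny.

9.4%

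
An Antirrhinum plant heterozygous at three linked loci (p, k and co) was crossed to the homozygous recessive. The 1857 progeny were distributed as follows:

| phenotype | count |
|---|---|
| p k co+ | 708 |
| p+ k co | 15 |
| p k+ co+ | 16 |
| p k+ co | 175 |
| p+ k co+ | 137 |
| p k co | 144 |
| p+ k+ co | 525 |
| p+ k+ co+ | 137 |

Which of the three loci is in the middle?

The two most frequent reciprocal classes, p+ k+ co and p k co+, are the parental types, so the F1 was p+ k+ co / p k co+.
The two rarest classes, p+ k co and p k+ co+, are the double crossovers. Comparing them with the parentals, only the k allele has switched, so k is the middle locus and the order is p – k – co.

k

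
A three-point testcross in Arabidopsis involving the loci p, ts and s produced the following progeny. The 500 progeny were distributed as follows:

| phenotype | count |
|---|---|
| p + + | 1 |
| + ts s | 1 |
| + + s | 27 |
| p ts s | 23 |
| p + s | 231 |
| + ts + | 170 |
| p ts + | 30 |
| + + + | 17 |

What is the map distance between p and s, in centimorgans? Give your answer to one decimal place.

The two most frequent reciprocal classes, p + s and + ts +, are the parental types, so the F1 was p + s / + ts +.
The two rarest classes, p + + and + ts s, are the double crossovers. Comparing them with the parentals, only the s allele has switched, so s is the middle locus and the order is ts – s – p.
Crossovers in the s–p interval produce the single-crossover classes + + s and p ts + (27 + 30 = 57) plus the double crossovers (2).
RF(s–p) = (57 + 2) / 500 = 59/500 = 0.1180 → 11.8 centimorgans.

11.8 centimorgans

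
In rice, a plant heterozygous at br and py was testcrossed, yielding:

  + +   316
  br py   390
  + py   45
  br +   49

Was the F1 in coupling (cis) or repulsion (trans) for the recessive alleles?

The two most frequent classes are + + (316) and br py (390); these are the parental (non-recombinant) types.
So the F1 carried + + on one chromosome and br py on the other — the recessive alleles are on the same chromosome (cis / coupling).

cis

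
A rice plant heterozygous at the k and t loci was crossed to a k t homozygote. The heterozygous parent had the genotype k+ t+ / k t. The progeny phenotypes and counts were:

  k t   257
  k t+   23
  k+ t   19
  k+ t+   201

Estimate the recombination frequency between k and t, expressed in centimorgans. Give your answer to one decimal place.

8.4 centimorgans

The recombinant classes are k+ t and k t+: 19 + 23 = 42.
Recombination frequency = 42/500 = 0.0840 ≈ 8.4%, i.e. 8.4 centimorgans.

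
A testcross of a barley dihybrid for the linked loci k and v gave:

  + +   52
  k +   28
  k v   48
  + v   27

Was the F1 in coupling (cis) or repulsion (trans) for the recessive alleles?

cis

The two most frequent classes are + + (52) and k v (48); these are the parental (non-recombinant) types.
So the F1 carried + + on one chromosome and k v on the other — the recessive alleles are on the same chromosome (cis / coupling).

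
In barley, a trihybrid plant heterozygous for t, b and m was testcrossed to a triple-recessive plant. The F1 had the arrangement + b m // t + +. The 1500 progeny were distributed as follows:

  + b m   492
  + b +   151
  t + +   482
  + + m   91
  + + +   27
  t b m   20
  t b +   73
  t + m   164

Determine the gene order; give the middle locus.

t

The two rarest classes, t b m and + + +, are the double crossovers. Comparing them with the parentals, only the t allele has switched, so t is the middle locus and the order is m – t – b.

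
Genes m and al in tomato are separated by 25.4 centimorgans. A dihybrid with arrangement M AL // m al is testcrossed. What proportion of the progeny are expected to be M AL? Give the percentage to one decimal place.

A map distance of 25.4 centimorgans corresponds to a recombination frequency of 0.254.
The F1 is M AL / m al, so M AL is a parental gamete class with expected frequency (1 − r)/2 = 0.746/2 = 0.3730.
That is 0.3730 = 37.3% of the progeny.

37.3%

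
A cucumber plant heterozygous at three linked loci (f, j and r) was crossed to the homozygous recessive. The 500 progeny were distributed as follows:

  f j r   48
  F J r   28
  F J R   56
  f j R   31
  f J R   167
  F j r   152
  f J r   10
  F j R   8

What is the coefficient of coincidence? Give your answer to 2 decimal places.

The two most frequent reciprocal classes, F j r and f J R, are the parental types, so the F1 was F j r / f J R.
The two rarest classes, F j R and f J r, are the double crossovers. Comparing them with the parentals, only the r allele has switched, so r is the middle locus and the order is j – r – f.
j–r: (59 + 18)/500 = 0.1540; r–f: (104 + 18)/500 = 0.2440.
Expected DCO frequency = 0.1540 × 0.2440 ≈ 0.03758; observed = 18/500 ≈ 0.03600.
Coefficient of coincidence = 0.03600/0.03758 ≈ 0.96.

0.96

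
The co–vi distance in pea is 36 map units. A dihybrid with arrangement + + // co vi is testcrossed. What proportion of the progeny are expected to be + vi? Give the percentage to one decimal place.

18.0%

A map distance of 36 map units corresponds to a recombination frequency of 0.360.
The F1 is + + / co vi, so + vi is a recombinant gamete class with expected frequency r/2 = 0.360/2 = 0.1800.
That is 0.1800 = 18.0% of the progeny.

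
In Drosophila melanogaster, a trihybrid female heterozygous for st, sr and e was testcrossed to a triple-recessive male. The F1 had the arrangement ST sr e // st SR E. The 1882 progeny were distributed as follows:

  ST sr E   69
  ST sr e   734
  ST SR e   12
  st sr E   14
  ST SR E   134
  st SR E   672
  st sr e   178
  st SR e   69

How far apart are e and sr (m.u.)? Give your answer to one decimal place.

The two rarest classes, ST SR e and st sr E, are the double crossovers. Comparing them with the parentals, only the sr allele has switched, so sr is the middle locus and the order is e – sr – st.
Crossovers in the e–sr interval produce the single-crossover classes ST sr E and st SR e (69 + 69 = 138) plus the double crossovers (26).
RF(e–sr) = (138 + 26) / 1882 = 164/1882 = 0.0871 → 8.7 m.u.

8.7 m.u.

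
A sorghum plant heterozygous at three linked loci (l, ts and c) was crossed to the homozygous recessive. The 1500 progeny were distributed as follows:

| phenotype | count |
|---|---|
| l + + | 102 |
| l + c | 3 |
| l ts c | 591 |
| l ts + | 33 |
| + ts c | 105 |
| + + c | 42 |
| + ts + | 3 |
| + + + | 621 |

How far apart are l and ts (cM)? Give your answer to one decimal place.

The two most frequent reciprocal classes, + + + and l ts c, are the parental types, so the F1 was + + + / l ts c.
The two rarest classes, + ts + and l + c, are the double crossovers. Comparing them with the parentals, only the ts allele has switched, so ts is the middle locus and the order is l – ts – c.
Crossovers in the l–ts interval produce the single-crossover classes l + + and + ts c (102 + 105 = 207) plus the double crossovers (6).
RF(l–ts) = (207 + 6) / 1500 = 213/1500 = 0.1420 → 14.2 cM.

14.2 cM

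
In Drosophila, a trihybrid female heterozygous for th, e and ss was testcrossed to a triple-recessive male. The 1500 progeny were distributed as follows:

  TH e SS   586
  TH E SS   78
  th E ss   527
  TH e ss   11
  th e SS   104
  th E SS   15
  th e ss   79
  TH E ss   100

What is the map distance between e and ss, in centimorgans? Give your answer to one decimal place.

The two most frequent reciprocal classes, th E ss and TH e SS, are the parental types, so the F1 was th E ss / TH e SS.
The two rarest classes, th E SS and TH e ss, are the double crossovers. Comparing them with the parentals, only the ss allele has switched, so ss is the middle locus and the order is th – ss – e.
Crossovers in the ss–e interval produce the single-crossover classes th e ss and TH E SS (79 + 78 = 157) plus the double crossovers (26).
RF(ss–e) = (157 + 26) / 1500 = 183/1500 = 0.1220 → 12.2 centimorgans.

12.2 centimorgans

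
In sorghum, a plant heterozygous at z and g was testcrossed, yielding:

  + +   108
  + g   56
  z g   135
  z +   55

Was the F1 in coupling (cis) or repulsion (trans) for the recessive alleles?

cis

The two most frequent classes are + + (108) and z g (135); these are the parental (non-recombinant) types.
So the F1 carried + + on one chromosome and z g on the other — the recessive alleles are on the same chromosome (cis / coupling).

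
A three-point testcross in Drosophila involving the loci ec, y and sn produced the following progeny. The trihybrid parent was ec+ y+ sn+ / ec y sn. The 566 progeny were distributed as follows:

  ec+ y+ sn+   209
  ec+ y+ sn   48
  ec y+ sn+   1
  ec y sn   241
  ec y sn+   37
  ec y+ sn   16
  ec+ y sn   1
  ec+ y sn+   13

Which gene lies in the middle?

ec

The two rarest classes, ec y+ sn+ and ec+ y sn, are the double crossovers. Comparing them with the parentals, only the ec allele has switched, so ec is the middle locus and the order is y – ec – sn.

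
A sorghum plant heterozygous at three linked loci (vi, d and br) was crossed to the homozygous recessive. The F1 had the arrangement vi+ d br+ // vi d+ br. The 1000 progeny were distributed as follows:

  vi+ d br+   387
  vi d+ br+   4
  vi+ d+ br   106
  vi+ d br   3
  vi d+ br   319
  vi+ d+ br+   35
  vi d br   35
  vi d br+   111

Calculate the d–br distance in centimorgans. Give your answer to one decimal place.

7.7 centimorgans

The two rarest classes, vi+ d br and vi d+ br+, are the double crossovers. Comparing them with the parentals, only the br allele has switched, so br is the middle locus and the order is vi – br – d.
Crossovers in the br–d interval produce the single-crossover classes vi+ d+ br+ and vi d br (35 + 35 = 70) plus the double crossovers (7).
RF(br–d) = (70 + 7) / 1000 = 77/1000 = 0.0770 → 7.7 centimorgans.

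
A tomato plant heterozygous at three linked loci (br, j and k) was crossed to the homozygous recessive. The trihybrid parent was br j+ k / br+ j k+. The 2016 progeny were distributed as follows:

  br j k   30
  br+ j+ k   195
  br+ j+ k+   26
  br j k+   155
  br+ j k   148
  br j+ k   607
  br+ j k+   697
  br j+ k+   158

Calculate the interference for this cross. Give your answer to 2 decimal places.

The two rarest classes, br j k and br+ j+ k+, are the double crossovers. Comparing them with the parentals, only the j allele has switched, so j is the middle locus and the order is k – j – br.
k–j: (306 + 56)/2016 = 0.1796; j–br: (350 + 56)/2016 = 0.2014.
Expected DCO frequency = 0.1796 × 0.2014 ≈ 0.03617; observed = 56/2016 ≈ 0.02778.
Coefficient of coincidence = 0.02778/0.03617 ≈ 0.77; interference = 1 − 0.77 = 0.23.

0.23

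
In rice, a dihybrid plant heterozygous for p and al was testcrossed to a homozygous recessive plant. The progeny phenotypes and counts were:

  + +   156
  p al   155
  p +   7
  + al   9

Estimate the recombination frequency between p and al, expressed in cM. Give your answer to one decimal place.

4.9 cM

The two most frequent classes, + + (156) and p al (155), are the parental types, so the F1 was + + / p al.
The recombinant classes are + al and p +: 9 + 7 = 16.
Recombination frequency = 16/327 = 0.0489 ≈ 4.9%, i.e. 4.9 cM.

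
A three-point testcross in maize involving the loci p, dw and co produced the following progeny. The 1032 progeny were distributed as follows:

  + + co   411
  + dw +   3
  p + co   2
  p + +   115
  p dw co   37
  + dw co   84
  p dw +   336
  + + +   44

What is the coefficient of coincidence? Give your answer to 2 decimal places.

The two most frequent reciprocal classes, + + co and p dw +, are the parental types, so the F1 was + + co / p dw +.
The two rarest classes, p + co and + dw +, are the double crossovers. Comparing them with the parentals, only the p allele has switched, so p is the middle locus and the order is co – p – dw.
co–p: (81 + 5)/1032 = 0.0833; p–dw: (199 + 5)/1032 = 0.1977.
Expected DCO frequency = 0.0833 × 0.1977 ≈ 0.01647; observed = 5/1032 ≈ 0.00484.
Coefficient of coincidence = 0.00484/0.01647 ≈ 0.29.

0.29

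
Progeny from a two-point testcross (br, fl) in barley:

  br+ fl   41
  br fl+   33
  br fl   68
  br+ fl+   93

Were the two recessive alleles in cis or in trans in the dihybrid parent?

The two most frequent classes are br+ fl+ (93) and br fl (68); these are the parental (non-recombinant) types.
So the F1 carried br+ fl+ on one chromosome and br fl on the other — the recessive alleles are on the same chromosome (cis / coupling).

cis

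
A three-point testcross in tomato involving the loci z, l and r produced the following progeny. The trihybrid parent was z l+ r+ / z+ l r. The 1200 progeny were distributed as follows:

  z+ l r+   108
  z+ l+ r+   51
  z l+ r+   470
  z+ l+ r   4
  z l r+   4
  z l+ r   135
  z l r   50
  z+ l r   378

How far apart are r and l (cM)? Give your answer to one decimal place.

The two rarest classes, z l r+ and z+ l+ r, are the double crossovers. Comparing them with the parentals, only the l allele has switched, so l is the middle locus and the order is r – l – z.
Crossovers in the r–l interval produce the single-crossover classes z l+ r and z+ l r+ (135 + 108 = 243) plus the double crossovers (8).
RF(r–l) = (243 + 8) / 1200 = 251/1200 = 0.2092 → 20.9 cM.

20.9 cM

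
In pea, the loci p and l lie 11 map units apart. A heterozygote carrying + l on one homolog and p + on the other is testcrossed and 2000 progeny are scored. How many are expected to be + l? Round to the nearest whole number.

A map distance of 11 map units corresponds to a recombination frequency of 0.110.
The F1 is + l / p +, so + l is a parental gamete class with expected frequency (1 − r)/2 = 0.890/2 = 0.4450.
Expected number = 0.4450 × 2000 = 890.00 ≈ 890.

890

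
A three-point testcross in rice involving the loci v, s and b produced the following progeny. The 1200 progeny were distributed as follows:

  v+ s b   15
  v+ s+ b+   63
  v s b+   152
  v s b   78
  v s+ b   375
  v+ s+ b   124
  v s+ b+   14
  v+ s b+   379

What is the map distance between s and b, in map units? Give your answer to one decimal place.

14.2 map units

The two most frequent reciprocal classes, v+ s b+ and v s+ b, are the parental types, so the F1 was v+ s b+ / v s+ b.
The two rarest classes, v+ s b and v s+ b+, are the double crossovers. Comparing them with the parentals, only the b allele has switched, so b is the middle locus and the order is v – b – s.
Crossovers in the b–s interval produce the single-crossover classes v+ s+ b+ and v s b (63 + 78 = 141) plus the double crossovers (29).
RF(b–s) = (141 + 29) / 1200 = 170/1200 = 0.1417 → 14.2 map units.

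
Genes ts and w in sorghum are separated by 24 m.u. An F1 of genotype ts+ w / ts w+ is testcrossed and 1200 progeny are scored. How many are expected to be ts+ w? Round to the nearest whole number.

456

A map distance of 24 m.u. corresponds to a recombination frequency of 0.240.
The F1 is ts+ w / ts w+, so ts+ w is a parental gamete class with expected frequency (1 − r)/2 = 0.760/2 = 0.3800.
Expected number = 0.3800 × 1200 = 456.00 ≈ 456.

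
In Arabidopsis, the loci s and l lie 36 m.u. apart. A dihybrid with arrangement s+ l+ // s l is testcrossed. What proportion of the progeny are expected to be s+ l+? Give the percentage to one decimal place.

32.0%

A map distance of 36 m.u. corresponds to a recombination frequency of 0.360.
The F1 is s+ l+ / s l, so s+ l+ is a parental gamete class with expected frequency (1 − r)/2 = 0.640/2 = 0.3200.
That is 0.3200 = 32.0% of the progeny.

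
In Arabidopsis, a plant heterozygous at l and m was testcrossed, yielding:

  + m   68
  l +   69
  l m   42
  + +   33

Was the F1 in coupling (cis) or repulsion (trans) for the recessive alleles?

The two most frequent classes are + m (68) and l + (69); these are the parental (non-recombinant) types.
So the F1 carried + m on one chromosome and l + on the other — the recessive alleles are on opposite chromosomes (trans / repulsion).

trans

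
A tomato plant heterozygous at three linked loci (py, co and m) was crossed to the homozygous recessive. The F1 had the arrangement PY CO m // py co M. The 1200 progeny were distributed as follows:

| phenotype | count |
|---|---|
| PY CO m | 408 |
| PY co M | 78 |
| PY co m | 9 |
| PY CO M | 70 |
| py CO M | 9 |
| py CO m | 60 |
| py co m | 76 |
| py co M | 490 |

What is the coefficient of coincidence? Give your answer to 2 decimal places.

The two rarest classes, PY co m and py CO M, are the double crossovers. Comparing them with the parentals, only the co allele has switched, so co is the middle locus and the order is m – co – py.
m–co: (146 + 18)/1200 = 0.1367; co–py: (138 + 18)/1200 = 0.1300.
Expected DCO frequency = 0.1367 × 0.1300 ≈ 0.01777; observed = 18/1200 ≈ 0.01500.
Coefficient of coincidence = 0.01500/0.01777 ≈ 0.84.

0.84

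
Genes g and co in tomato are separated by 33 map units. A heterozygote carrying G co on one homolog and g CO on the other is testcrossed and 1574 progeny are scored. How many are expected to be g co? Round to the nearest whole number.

260

A map distance of 33 map units corresponds to a recombination frequency of 0.330.
The F1 is G co / g CO, so g co is a recombinant gamete class with expected frequency r/2 = 0.330/2 = 0.1650.
Expected number = 0.1650 × 1574 = 259.71 ≈ 260.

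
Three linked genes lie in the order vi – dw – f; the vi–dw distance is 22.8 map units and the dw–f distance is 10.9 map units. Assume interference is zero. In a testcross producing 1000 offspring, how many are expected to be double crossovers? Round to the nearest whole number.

Map distances give recombination frequencies of 0.228 and 0.109 for the two intervals.
With no interference, expected double-crossover frequency = 0.228 × 0.109 = 0.02485.
Expected number = 0.02485 × 1000 = 24.85 ≈ 25.

25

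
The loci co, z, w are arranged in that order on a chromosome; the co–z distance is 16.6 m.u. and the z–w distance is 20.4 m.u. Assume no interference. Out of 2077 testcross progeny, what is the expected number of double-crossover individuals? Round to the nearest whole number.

70

Map distances give recombination frequencies of 0.166 and 0.204 for the two intervals.
With no interference, expected double-crossover frequency = 0.166 × 0.204 = 0.03386.
Expected number = 0.03386 × 2077 = 70.34 ≈ 70.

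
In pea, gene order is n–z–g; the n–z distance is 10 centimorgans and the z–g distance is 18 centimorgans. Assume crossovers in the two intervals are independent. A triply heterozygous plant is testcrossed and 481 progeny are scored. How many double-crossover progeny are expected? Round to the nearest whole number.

9

Map distances give recombination frequencies of 0.100 and 0.180 for the two intervals.
With no interference, expected double-crossover frequency = 0.100 × 0.180 = 0.01800.
Expected number = 0.01800 × 481 = 8.66 ≈ 9.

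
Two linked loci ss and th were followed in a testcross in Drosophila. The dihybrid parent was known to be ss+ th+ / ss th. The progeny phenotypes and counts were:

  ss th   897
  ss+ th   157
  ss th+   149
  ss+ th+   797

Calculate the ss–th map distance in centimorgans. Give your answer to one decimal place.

15.3 centimorgans

The recombinant classes are ss+ th and ss th+: 157 + 149 = 306.
Recombination frequency = 306/2000 = 0.1530 ≈ 15.3%, i.e. 15.3 centimorgans.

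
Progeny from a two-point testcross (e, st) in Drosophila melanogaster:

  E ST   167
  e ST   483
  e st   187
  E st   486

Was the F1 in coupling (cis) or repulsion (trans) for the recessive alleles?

The two most frequent classes are E st (486) and e ST (483); these are the parental (non-recombinant) types.
So the F1 carried E st on one chromosome and e ST on the other — the recessive alleles are on opposite chromosomes (trans / repulsion).

trans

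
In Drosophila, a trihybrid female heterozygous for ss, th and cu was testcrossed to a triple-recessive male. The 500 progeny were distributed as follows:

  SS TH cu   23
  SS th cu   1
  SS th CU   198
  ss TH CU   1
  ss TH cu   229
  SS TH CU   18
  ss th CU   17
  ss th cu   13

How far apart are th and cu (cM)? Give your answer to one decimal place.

The two most frequent reciprocal classes, SS th CU and ss TH cu, are the parental types, so the F1 was SS th CU / ss TH cu.
The two rarest classes, SS th cu and ss TH CU, are the double crossovers. Comparing them with the parentals, only the cu allele has switched, so cu is the middle locus and the order is th – cu – ss.
Crossovers in the th–cu interval produce the single-crossover classes SS TH CU and ss th cu (18 + 13 = 31) plus the double crossovers (2).
RF(th–cu) = (31 + 2) / 500 = 33/500 = 0.0660 → 6.6 cM.

6.6 cM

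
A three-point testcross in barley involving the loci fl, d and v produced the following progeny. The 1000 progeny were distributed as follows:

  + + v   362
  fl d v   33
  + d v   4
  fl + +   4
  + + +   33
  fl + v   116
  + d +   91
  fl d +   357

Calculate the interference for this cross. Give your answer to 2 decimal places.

0.50

The two most frequent reciprocal classes, + + v and fl d +, are the parental types, so the F1 was + + v / fl d +.
The two rarest classes, + d v and fl + +, are the double crossovers. Comparing them with the parentals, only the d allele has switched, so d is the middle locus and the order is fl – d – v.
fl–d: (207 + 8)/1000 = 0.2150; d–v: (66 + 8)/1000 = 0.0740.
Expected DCO frequency = 0.2150 × 0.0740 ≈ 0.01591; observed = 8/1000 ≈ 0.00800.
Coefficient of coincidence = 0.00800/0.01591 ≈ 0.50; interference = 1 − 0.50 = 0.50.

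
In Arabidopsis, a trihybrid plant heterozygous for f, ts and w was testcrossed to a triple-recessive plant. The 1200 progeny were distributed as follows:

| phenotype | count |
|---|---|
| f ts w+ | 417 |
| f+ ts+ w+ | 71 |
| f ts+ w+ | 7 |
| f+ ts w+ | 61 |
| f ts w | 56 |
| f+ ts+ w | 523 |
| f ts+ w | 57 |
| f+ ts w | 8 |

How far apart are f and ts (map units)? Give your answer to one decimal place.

11.1 map units

The two most frequent reciprocal classes, f+ ts+ w and f ts w+, are the parental types, so the F1 was f+ ts+ w / f ts w+.
The two rarest classes, f+ ts w and f ts+ w+, are the double crossovers. Comparing them with the parentals, only the ts allele has switched, so ts is the middle locus and the order is f – ts – w.
Crossovers in the f–ts interval produce the single-crossover classes f ts+ w and f+ ts w+ (57 + 61 = 118) plus the double crossovers (15).
RF(f–ts) = (118 + 15) / 1200 = 133/1200 = 0.1108 → 11.1 map units.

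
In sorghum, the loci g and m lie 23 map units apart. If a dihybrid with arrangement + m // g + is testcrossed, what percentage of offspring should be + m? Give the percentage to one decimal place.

A map distance of 23 map units corresponds to a recombination frequency of 0.230.
The F1 is + m / g +, so + m is a parental gamete class with expected frequency (1 − r)/2 = 0.770/2 = 0.3850.
That is 0.3850 = 38.5% of the progeny.

38.5%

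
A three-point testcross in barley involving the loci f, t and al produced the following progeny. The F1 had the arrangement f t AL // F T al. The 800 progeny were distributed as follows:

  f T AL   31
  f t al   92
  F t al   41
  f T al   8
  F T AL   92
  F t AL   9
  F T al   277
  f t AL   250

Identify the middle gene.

The two rarest classes, F t AL and f T al, are the double crossovers. Comparing them with the parentals, only the f allele has switched, so f is the middle locus and the order is al – f – t.

f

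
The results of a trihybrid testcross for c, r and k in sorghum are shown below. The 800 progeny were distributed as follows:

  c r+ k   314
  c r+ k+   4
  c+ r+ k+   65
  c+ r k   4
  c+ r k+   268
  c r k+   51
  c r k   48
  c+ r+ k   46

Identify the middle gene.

k

The two most frequent reciprocal classes, c r+ k and c+ r k+, are the parental types, so the F1 was c r+ k / c+ r k+.
The two rarest classes, c r+ k+ and c+ r k, are the double crossovers. Comparing them with the parentals, only the k allele has switched, so k is the middle locus and the order is c – k – r.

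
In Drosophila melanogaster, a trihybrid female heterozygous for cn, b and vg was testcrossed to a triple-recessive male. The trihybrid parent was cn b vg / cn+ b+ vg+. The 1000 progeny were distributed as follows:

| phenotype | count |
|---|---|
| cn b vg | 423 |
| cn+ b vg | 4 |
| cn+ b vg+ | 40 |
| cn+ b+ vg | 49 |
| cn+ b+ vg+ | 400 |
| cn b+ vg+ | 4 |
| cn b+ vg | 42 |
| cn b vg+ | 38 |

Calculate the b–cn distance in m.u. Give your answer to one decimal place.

9.0 m.u.

The two rarest classes, cn+ b vg and cn b+ vg+, are the double crossovers. Comparing them with the parentals, only the cn allele has switched, so cn is the middle locus and the order is b – cn – vg.
Crossovers in the b–cn interval produce the single-crossover classes cn b+ vg and cn+ b vg+ (42 + 40 = 82) plus the double crossovers (8).
RF(b–cn) = (82 + 8) / 1000 = 90/1000 = 0.0900 → 9.0 m.u.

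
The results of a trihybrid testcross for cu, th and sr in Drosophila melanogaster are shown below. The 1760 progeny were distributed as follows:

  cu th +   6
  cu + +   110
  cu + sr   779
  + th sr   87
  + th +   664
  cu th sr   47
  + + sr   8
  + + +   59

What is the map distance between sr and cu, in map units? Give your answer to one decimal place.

12.0 map units

The two most frequent reciprocal classes, + th + and cu + sr, are the parental types, so the F1 was + th + / cu + sr.
The two rarest classes, cu th + and + + sr, are the double crossovers. Comparing them with the parentals, only the cu allele has switched, so cu is the middle locus and the order is th – cu – sr.
Crossovers in the cu–sr interval produce the single-crossover classes + th sr and cu + + (87 + 110 = 197) plus the double crossovers (14).
RF(cu–sr) = (197 + 14) / 1760 = 211/1760 = 0.1199 → 12.0 map units.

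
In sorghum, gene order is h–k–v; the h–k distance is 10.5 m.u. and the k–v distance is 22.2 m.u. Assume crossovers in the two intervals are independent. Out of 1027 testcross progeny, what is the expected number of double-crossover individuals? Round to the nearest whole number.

Map distances give recombination frequencies of 0.105 and 0.222 for the two intervals.
With no interference, expected double-crossover frequency = 0.105 × 0.222 = 0.02331.
Expected number = 0.02331 × 1027 = 23.94 ≈ 24.

24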